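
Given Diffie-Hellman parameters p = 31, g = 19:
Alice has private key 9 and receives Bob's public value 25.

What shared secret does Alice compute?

Step 1: s = B^a mod p = 25^9 mod 31.
  25^1 mod 31 = 25
  25^2 mod 31 = (25 * 25) mod 31 = 5
  25^3 mod 31 = (5 * 25) mod 31 = 1
  25^4 mod 31 = (1 * 25) mod 31 = 25
  25^5 mod 31 = (25 * 25) mod 31 = 5
  25^6 mod 31 = (5 * 25) mod 31 = 1
  25^7 mod 31 = (1 * 25) mod 31 = 25
  25^8 mod 31 = (25 * 25) mod 31 = 5
  25^9 mod 31 = (5 * 25) mod 31 = 1
Result: shared secret = 1.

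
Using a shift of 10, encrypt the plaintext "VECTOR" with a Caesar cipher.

Step 1: For each letter, shift forward by 10 positions (mod 26).
  V (position 21) -> position (21+10) mod 26 = 5 -> F
  E (position 4) -> position (4+10) mod 26 = 14 -> O
  C (position 2) -> position (2+10) mod 26 = 12 -> M
  T (position 19) -> position (19+10) mod 26 = 3 -> D
  O (position 14) -> position (14+10) mod 26 = 24 -> Y
  R (position 17) -> position (17+10) mod 26 = 1 -> B
Result: FOMDYB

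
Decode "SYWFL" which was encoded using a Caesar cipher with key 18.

Step 1: Reverse the shift by subtracting 18 from each letter position.
  S (position 18) -> position (18-18) mod 26 = 0 -> A
  Y (position 24) -> position (24-18) mod 26 = 6 -> G
  W (position 22) -> position (22-18) mod 26 = 4 -> E
  F (position 5) -> position (5-18) mod 26 = 13 -> N
  L (position 11) -> position (11-18) mod 26 = 19 -> T
Decrypted message: AGENT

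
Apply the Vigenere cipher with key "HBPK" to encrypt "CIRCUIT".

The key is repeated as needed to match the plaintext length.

Step 1: Repeat key to match plaintext length:
  Plaintext: CIRCUIT
  Key:       HBPKHBP
Step 2: Encrypt each letter:
  C(2) + H(7) = (2+7) mod 26 = 9 = J
  I(8) + B(1) = (8+1) mod 26 = 9 = J
  R(17) + P(15) = (17+15) mod 26 = 6 = G
  C(2) + K(10) = (2+10) mod 26 = 12 = M
  U(20) + H(7) = (20+7) mod 26 = 1 = B
  I(8) + B(1) = (8+1) mod 26 = 9 = J
  T(19) + P(15) = (19+15) mod 26 = 8 = I
Ciphertext: JJGMBJI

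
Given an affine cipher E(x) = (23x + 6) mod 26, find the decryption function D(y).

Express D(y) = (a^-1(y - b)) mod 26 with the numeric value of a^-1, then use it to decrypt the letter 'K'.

Step 1: Find a^-1, the modular inverse of 23 mod 26.
Step 2: We need 23 * a^-1 = 1 (mod 26).
Step 3: 23 * 17 = 391 = 15 * 26 + 1, so a^-1 = 17.
Step 4: D(y) = 17(y - 6) mod 26.
Step 5: Apply to 'K' (y = 10): D(10) = 17 * (10 - 6) mod 26 = 17 * 4 mod 26 = 16 -> 'Q'.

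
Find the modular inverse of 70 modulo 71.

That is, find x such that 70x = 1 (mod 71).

Step 1: We need x such that 70 * x = 1 (mod 71).
Step 2: Using the extended Euclidean algorithm or trial:
  70 * 70 = 4900 = 69 * 71 + 1.
Step 3: Since 4900 mod 71 = 1, the inverse is x = 70.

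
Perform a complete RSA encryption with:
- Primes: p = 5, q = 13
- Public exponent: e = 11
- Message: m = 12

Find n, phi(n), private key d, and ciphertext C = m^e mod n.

Step 1: n = 5 * 13 = 65.
Step 2: phi(n) = (5-1)(13-1) = 4 * 12 = 48.
Step 3: Find d = 11^(-1) mod 48 = 35.
  Verify: 11 * 35 = 385 = 1 (mod 48).
Step 4: C = 12^11 mod 65 = 38.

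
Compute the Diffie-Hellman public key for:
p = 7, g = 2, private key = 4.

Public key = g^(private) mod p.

Step 1: A = g^a mod p = 2^4 mod 7.
  2^1 mod 7 = 2
  2^2 mod 7 = (2 * 2) mod 7 = 4
  2^3 mod 7 = (4 * 2) mod 7 = 1
  2^4 mod 7 = (1 * 2) mod 7 = 2
Result: A = 2.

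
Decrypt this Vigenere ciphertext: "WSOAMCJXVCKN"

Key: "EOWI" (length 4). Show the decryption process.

Step 1: Key 'EOWI' has length 4. Extended key: EOWIEOWIEOWI
Step 2: Decrypt each position:
  W(22) - E(4) = 18 = S
  S(18) - O(14) = 4 = E
  O(14) - W(22) = 18 = S
  A(0) - I(8) = 18 = S
  M(12) - E(4) = 8 = I
  C(2) - O(14) = 14 = O
  J(9) - W(22) = 13 = N
  X(23) - I(8) = 15 = P
  V(21) - E(4) = 17 = R
  C(2) - O(14) = 14 = O
  K(10) - W(22) = 14 = O
  N(13) - I(8) = 5 = F
Plaintext: SESSIONPROOF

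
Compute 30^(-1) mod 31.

Step 1: We need x such that 30 * x = 1 (mod 31).
Step 2: Using the extended Euclidean algorithm or trial:
  30 * 30 = 900 = 29 * 31 + 1.
Step 3: Since 900 mod 31 = 1, the inverse is x = 30.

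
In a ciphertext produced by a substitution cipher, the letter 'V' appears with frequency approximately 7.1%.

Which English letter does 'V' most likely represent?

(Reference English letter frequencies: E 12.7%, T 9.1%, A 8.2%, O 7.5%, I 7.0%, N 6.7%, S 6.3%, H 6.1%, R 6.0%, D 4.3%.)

Step 1: The observed frequency is 7.1%.
Step 2: Compare with English frequencies:
  E: 12.7% (difference: 5.6%)
  T: 9.1% (difference: 2.0%)
  A: 8.2% (difference: 1.1%)
  O: 7.5% (difference: 0.4%)
  I: 7.0% (difference: 0.1%) <-- closest
  N: 6.7% (difference: 0.4%)
  S: 6.3% (difference: 0.8%)
  H: 6.1% (difference: 1.0%)
  R: 6.0% (difference: 1.1%)
  D: 4.3% (difference: 2.8%)
Step 3: 'V' most likely represents 'I' (frequency 7.0%).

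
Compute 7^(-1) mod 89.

Step 1: We need x such that 7 * x = 1 (mod 89).
Step 2: Using the extended Euclidean algorithm or trial:
  7 * 51 = 357 = 4 * 89 + 1.
Step 3: Since 357 mod 89 = 1, the inverse is x = 51.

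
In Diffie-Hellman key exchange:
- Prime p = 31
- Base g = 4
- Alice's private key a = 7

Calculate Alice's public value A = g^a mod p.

Step 1: A = g^a mod p = 4^7 mod 31.
  4^1 mod 31 = 4
  4^2 mod 31 = (4 * 4) mod 31 = 16
  4^3 mod 31 = (16 * 4) mod 31 = 2
  4^4 mod 31 = (2 * 4) mod 31 = 8
  4^5 mod 31 = (8 * 4) mod 31 = 1
  4^6 mod 31 = (1 * 4) mod 31 = 4
  4^7 mod 31 = (4 * 4) mod 31 = 16
Result: A = 16.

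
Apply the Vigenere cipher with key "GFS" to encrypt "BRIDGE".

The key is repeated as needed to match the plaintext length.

Step 1: Repeat key to match plaintext length:
  Plaintext: BRIDGE
  Key:       GFSGFS
Step 2: Encrypt each letter:
  B(1) + G(6) = (1+6) mod 26 = 7 = H
  R(17) + F(5) = (17+5) mod 26 = 22 = W
  I(8) + S(18) = (8+18) mod 26 = 0 = A
  D(3) + G(6) = (3+6) mod 26 = 9 = J
  G(6) + F(5) = (6+5) mod 26 = 11 = L
  E(4) + S(18) = (4+18) mod 26 = 22 = W
Ciphertext: HWAJLW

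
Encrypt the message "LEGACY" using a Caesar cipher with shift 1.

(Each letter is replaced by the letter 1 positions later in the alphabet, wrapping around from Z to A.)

Step 1: For each letter, shift forward by 1 positions (mod 26).
  L (position 11) -> position (11+1) mod 26 = 12 -> M
  E (position 4) -> position (4+1) mod 26 = 5 -> F
  G (position 6) -> position (6+1) mod 26 = 7 -> H
  A (position 0) -> position (0+1) mod 26 = 1 -> B
  C (position 2) -> position (2+1) mod 26 = 3 -> D
  Y (position 24) -> position (24+1) mod 26 = 25 -> Z
Result: MFHBDZ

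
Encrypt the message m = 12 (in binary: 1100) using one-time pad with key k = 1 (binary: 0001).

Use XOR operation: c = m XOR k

Step 1: Write out the XOR operation bit by bit:
  Message: 1100
  Key:     0001
  XOR:     1101
Step 2: Convert to decimal: 1101 = 13.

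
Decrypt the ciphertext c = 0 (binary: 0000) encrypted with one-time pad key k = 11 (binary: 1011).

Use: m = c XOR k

Step 1: XOR ciphertext with key:
  Ciphertext: 0000
  Key:        1011
  XOR:        1011
Step 2: Plaintext = 1011 = 11 in decimal.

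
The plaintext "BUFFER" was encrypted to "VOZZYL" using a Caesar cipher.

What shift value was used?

Step 1: Compare first letters: B (position 1) -> V (position 21).
Step 2: Shift = (21 - 1) mod 26 = 20.
The shift value is 20.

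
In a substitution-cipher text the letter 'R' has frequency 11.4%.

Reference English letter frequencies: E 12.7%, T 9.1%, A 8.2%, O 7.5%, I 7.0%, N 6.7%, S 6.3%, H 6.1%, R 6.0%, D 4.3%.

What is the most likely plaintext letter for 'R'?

Step 1: The observed frequency is 11.4%.
Step 2: Compare with English frequencies:
  E: 12.7% (difference: 1.3%) <-- closest
  T: 9.1% (difference: 2.3%)
  A: 8.2% (difference: 3.2%)
  O: 7.5% (difference: 3.9%)
  I: 7.0% (difference: 4.4%)
  N: 6.7% (difference: 4.7%)
  S: 6.3% (difference: 5.1%)
  H: 6.1% (difference: 5.3%)
  R: 6.0% (difference: 5.4%)
  D: 4.3% (difference: 7.1%)
Step 3: 'R' most likely represents 'E' (frequency 12.7%).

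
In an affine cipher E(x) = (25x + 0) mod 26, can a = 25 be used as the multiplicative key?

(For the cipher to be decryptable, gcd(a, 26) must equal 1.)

Step 1: Compute gcd(25, 26).
Step 2: gcd(25, 26) = 1.
Since gcd = 1, 25 is coprime with 26, so it is a valid key.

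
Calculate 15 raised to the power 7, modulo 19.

Step 1: Compute 15^7 mod 19 step by step, reducing modulo 19 at each step.
  15^1 mod 19 = 15
  15^2 mod 19 = (15 * 15) mod 19 = 16
  15^3 mod 19 = (16 * 15) mod 19 = 12
  15^4 mod 19 = (12 * 15) mod 19 = 9
  15^5 mod 19 = (9 * 15) mod 19 = 2
  15^6 mod 19 = (2 * 15) mod 19 = 11
  15^7 mod 19 = (11 * 15) mod 19 = 13
Step 2: Result = 13.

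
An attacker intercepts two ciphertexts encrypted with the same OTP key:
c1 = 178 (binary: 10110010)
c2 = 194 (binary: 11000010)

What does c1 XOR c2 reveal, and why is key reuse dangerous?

Step 1: c1 XOR c2 = (m1 XOR k) XOR (m2 XOR k).
Step 2: By XOR associativity/commutativity: = m1 XOR m2 XOR k XOR k = m1 XOR m2.
Step 3: 10110010 XOR 11000010 = 01110000 = 112.
Step 4: The key cancels out! An attacker learns m1 XOR m2 = 112, revealing the relationship between plaintexts.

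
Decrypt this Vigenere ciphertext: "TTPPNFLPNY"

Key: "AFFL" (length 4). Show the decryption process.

Step 1: Key 'AFFL' has length 4. Extended key: AFFLAFFLAF
Step 2: Decrypt each position:
  T(19) - A(0) = 19 = T
  T(19) - F(5) = 14 = O
  P(15) - F(5) = 10 = K
  P(15) - L(11) = 4 = E
  N(13) - A(0) = 13 = N
  F(5) - F(5) = 0 = A
  L(11) - F(5) = 6 = G
  P(15) - L(11) = 4 = E
  N(13) - A(0) = 13 = N
  Y(24) - F(5) = 19 = T
Plaintext: TOKENAGENT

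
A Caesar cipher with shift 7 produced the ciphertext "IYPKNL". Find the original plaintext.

Step 1: Reverse the shift by subtracting 7 from each letter position.
  I (position 8) -> position (8-7) mod 26 = 1 -> B
  Y (position 24) -> position (24-7) mod 26 = 17 -> R
  P (position 15) -> position (15-7) mod 26 = 8 -> I
  K (position 10) -> position (10-7) mod 26 = 3 -> D
  N (position 13) -> position (13-7) mod 26 = 6 -> G
  L (position 11) -> position (11-7) mod 26 = 4 -> E
Decrypted message: BRIDGE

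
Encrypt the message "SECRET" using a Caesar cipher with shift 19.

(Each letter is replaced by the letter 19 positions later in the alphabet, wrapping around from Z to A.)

Step 1: For each letter, shift forward by 19 positions (mod 26).
  S (position 18) -> position (18+19) mod 26 = 11 -> L
  E (position 4) -> position (4+19) mod 26 = 23 -> X
  C (position 2) -> position (2+19) mod 26 = 21 -> V
  R (position 17) -> position (17+19) mod 26 = 10 -> K
  E (position 4) -> position (4+19) mod 26 = 23 -> X
  T (position 19) -> position (19+19) mod 26 = 12 -> M
Result: LXVKXM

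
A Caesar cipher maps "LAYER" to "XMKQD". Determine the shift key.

Step 1: Compare first letters: L (position 11) -> X (position 23).
Step 2: Shift = (23 - 11) mod 26 = 12.
The shift value is 12.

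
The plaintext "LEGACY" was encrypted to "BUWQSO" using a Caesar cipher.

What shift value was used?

Step 1: Compare first letters: L (position 11) -> B (position 1).
Step 2: Shift = (1 - 11) mod 26 = 16.
The shift value is 16.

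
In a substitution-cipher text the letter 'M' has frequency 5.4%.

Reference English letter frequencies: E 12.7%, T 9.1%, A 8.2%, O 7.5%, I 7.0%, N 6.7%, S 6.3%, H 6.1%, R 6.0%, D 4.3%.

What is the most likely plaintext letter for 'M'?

Step 1: The observed frequency is 5.4%.
Step 2: Compare with English frequencies:
  E: 12.7% (difference: 7.3%)
  T: 9.1% (difference: 3.7%)
  A: 8.2% (difference: 2.8%)
  O: 7.5% (difference: 2.1%)
  I: 7.0% (difference: 1.6%)
  N: 6.7% (difference: 1.3%)
  S: 6.3% (difference: 0.9%)
  H: 6.1% (difference: 0.7%)
  R: 6.0% (difference: 0.6%) <-- closest
  D: 4.3% (difference: 1.1%)
Step 3: 'M' most likely represents 'R' (frequency 6.0%).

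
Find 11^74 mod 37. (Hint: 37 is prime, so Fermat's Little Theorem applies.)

Step 1: Since 37 is prime, by Fermat's Little Theorem: 11^36 = 1 (mod 37).
Step 2: Reduce exponent: 74 mod 36 = 2.
Step 3: So 11^74 = 11^2 (mod 37).
Step 4: 11^2 mod 37 = 10.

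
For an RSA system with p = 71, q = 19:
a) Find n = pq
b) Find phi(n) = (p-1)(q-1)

Step 1: n = p * q = 71 * 19 = 1349.
Step 2: phi(n) = (p-1)(q-1) = 70 * 18 = 1260.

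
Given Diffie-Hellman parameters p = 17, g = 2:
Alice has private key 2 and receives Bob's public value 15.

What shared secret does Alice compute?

Step 1: s = B^a mod p = 15^2 mod 17.
  15^1 mod 17 = 15
  15^2 mod 17 = (15 * 15) mod 17 = 4
Result: shared secret = 4.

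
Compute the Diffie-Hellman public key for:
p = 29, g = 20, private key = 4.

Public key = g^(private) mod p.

Step 1: A = g^a mod p = 20^4 mod 29.
  20^1 mod 29 = 20
  20^2 mod 29 = (20 * 20) mod 29 = 23
  20^3 mod 29 = (23 * 20) mod 29 = 25
  20^4 mod 29 = (25 * 20) mod 29 = 7
Result: A = 7.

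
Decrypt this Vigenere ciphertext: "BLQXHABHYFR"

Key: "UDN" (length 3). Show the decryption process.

Step 1: Key 'UDN' has length 3. Extended key: UDNUDNUDNUD
Step 2: Decrypt each position:
  B(1) - U(20) = 7 = H
  L(11) - D(3) = 8 = I
  Q(16) - N(13) = 3 = D
  X(23) - U(20) = 3 = D
  H(7) - D(3) = 4 = E
  A(0) - N(13) = 13 = N
  B(1) - U(20) = 7 = H
  H(7) - D(3) = 4 = E
  Y(24) - N(13) = 11 = L
  F(5) - U(20) = 11 = L
  R(17) - D(3) = 14 = O
Plaintext: HIDDENHELLO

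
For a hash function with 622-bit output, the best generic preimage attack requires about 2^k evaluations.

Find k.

Step 1: The hash has a 622-bit output.
Step 2: Preimage resistance means: given a digest h(x), it should be infeasible to find any input that hashes to it.
With a 622-bit output there are 2^622 possible digests, so a generic brute-force preimage search costs about 2^622 evaluations.
Step 3: Security level = 622 bits.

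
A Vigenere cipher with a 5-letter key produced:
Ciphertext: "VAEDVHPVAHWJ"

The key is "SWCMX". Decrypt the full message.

Step 1: Key 'SWCMX' has length 5. Extended key: SWCMXSWCMXSW
Step 2: Decrypt each position:
  V(21) - S(18) = 3 = D
  A(0) - W(22) = 4 = E
  E(4) - C(2) = 2 = C
  D(3) - M(12) = 17 = R
  V(21) - X(23) = 24 = Y
  H(7) - S(18) = 15 = P
  P(15) - W(22) = 19 = T
  V(21) - C(2) = 19 = T
  A(0) - M(12) = 14 = O
  H(7) - X(23) = 10 = K
  W(22) - S(18) = 4 = E
  J(9) - W(22) = 13 = N
Plaintext: DECRYPTTOKEN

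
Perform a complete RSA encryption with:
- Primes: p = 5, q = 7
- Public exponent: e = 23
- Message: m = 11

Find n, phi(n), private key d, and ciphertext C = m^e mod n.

Step 1: n = 5 * 7 = 35.
Step 2: phi(n) = (5-1)(7-1) = 4 * 6 = 24.
Step 3: Find d = 23^(-1) mod 24 = 23.
  Verify: 23 * 23 = 529 = 1 (mod 24).
Step 4: C = 11^23 mod 35 = 16.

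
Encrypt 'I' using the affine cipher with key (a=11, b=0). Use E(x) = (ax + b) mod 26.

Step 1: Convert 'I' to number: x = 8.
Step 2: E(8) = (11 * 8 + 0) mod 26 = 88 mod 26 = 10.
Step 3: Convert 10 back to letter: K.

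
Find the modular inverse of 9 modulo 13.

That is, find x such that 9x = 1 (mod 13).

Step 1: We need x such that 9 * x = 1 (mod 13).
Step 2: Using the extended Euclidean algorithm or trial:
  9 * 3 = 27 = 2 * 13 + 1.
Step 3: Since 27 mod 13 = 1, the inverse is x = 3.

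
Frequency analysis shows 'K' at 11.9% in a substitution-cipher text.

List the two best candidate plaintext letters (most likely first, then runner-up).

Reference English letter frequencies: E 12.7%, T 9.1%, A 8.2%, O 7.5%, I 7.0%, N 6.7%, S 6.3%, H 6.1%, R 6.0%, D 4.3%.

Step 1: Observed frequency of 'K' is 11.9%.
Step 2: Compute distances to each reference frequency and sort:
  E (12.7%): difference = 0.8% <-- BEST
  T (9.1%): difference = 2.8% <-- RUNNER-UP
  A (8.2%): difference = 3.7%
  O (7.5%): difference = 4.4%
  I (7.0%): difference = 4.9%
Step 3: Most likely is 'E' (12.7%, diff 0.8%); second most likely is 'T' (9.1%, diff 2.8%).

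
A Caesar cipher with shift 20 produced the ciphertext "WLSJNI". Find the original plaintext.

Step 1: Reverse the shift by subtracting 20 from each letter position.
  W (position 22) -> position (22-20) mod 26 = 2 -> C
  L (position 11) -> position (11-20) mod 26 = 17 -> R
  S (position 18) -> position (18-20) mod 26 = 24 -> Y
  J (position 9) -> position (9-20) mod 26 = 15 -> P
  N (position 13) -> position (13-20) mod 26 = 19 -> T
  I (position 8) -> position (8-20) mod 26 = 14 -> O
Decrypted message: CRYPTO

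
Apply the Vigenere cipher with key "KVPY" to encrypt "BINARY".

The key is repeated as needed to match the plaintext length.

Step 1: Repeat key to match plaintext length:
  Plaintext: BINARY
  Key:       KVPYKV
Step 2: Encrypt each letter:
  B(1) + K(10) = (1+10) mod 26 = 11 = L
  I(8) + V(21) = (8+21) mod 26 = 3 = D
  N(13) + P(15) = (13+15) mod 26 = 2 = C
  A(0) + Y(24) = (0+24) mod 26 = 24 = Y
  R(17) + K(10) = (17+10) mod 26 = 1 = B
  Y(24) + V(21) = (24+21) mod 26 = 19 = T
Ciphertext: LDCYBT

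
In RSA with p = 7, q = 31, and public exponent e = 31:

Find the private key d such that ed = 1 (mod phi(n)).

Step 1: n = 7 * 31 = 217.
Step 2: phi(n) = 6 * 30 = 180.
Step 3: Find d such that 31 * d = 1 (mod 180).
Step 4: d = 31^(-1) mod 180 = 151.
Verification: 31 * 151 = 4681 = 26 * 180 + 1.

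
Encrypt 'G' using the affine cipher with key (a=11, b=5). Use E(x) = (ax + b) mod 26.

Step 1: Convert 'G' to number: x = 6.
Step 2: E(6) = (11 * 6 + 5) mod 26 = 71 mod 26 = 19.
Step 3: Convert 19 back to letter: T.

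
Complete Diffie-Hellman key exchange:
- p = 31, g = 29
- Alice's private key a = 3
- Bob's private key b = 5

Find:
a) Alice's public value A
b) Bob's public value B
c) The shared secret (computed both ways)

Step 1: A = g^a mod p = 29^3 mod 31 = 23.
Step 2: B = g^b mod p = 29^5 mod 31 = 30.
Step 3: Alice computes s = B^a mod p = 30^3 mod 31 = 30.
Step 4: Bob computes s = A^b mod p = 23^5 mod 31 = 30.
Both sides agree: shared secret = 30.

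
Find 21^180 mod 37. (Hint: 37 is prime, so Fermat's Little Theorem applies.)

Step 1: Since 37 is prime, by Fermat's Little Theorem: 21^36 = 1 (mod 37).
Step 2: Reduce exponent: 180 mod 36 = 0.
Step 3: So 21^180 = 21^0 (mod 37).
Step 4: 21^0 mod 37 = 1.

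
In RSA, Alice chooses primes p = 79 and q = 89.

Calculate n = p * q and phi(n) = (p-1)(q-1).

Step 1: n = p * q = 79 * 89 = 7031.
Step 2: phi(n) = (p-1)(q-1) = 78 * 88 = 6864.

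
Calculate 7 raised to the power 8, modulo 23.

Step 1: Compute 7^8 mod 23 step by step, reducing modulo 23 at each step.
  7^1 mod 23 = 7
  7^2 mod 23 = (7 * 7) mod 23 = 3
  7^3 mod 23 = (3 * 7) mod 23 = 21
  7^4 mod 23 = (21 * 7) mod 23 = 9
  7^5 mod 23 = (9 * 7) mod 23 = 17
  7^6 mod 23 = (17 * 7) mod 23 = 4
  7^7 mod 23 = (4 * 7) mod 23 = 5
  7^8 mod 23 = (5 * 7) mod 23 = 12
Step 2: Result = 12.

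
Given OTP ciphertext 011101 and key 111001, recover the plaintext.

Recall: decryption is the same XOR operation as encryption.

Step 1: XOR ciphertext with key:
  Ciphertext: 011101
  Key:        111001
  XOR:        100100
Step 2: Plaintext = 100100 = 36 in decimal.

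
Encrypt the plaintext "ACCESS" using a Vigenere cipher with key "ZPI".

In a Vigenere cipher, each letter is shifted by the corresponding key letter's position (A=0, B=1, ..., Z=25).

Step 1: Repeat key to match plaintext length:
  Plaintext: ACCESS
  Key:       ZPIZPI
Step 2: Encrypt each letter:
  A(0) + Z(25) = (0+25) mod 26 = 25 = Z
  C(2) + P(15) = (2+15) mod 26 = 17 = R
  C(2) + I(8) = (2+8) mod 26 = 10 = K
  E(4) + Z(25) = (4+25) mod 26 = 3 = D
  S(18) + P(15) = (18+15) mod 26 = 7 = H
  S(18) + I(8) = (18+8) mod 26 = 0 = A
Ciphertext: ZRKDHA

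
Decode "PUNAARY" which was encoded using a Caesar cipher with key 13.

Step 1: Reverse the shift by subtracting 13 from each letter position.
  P (position 15) -> position (15-13) mod 26 = 2 -> C
  U (position 20) -> position (20-13) mod 26 = 7 -> H
  N (position 13) -> position (13-13) mod 26 = 0 -> A
  A (position 0) -> position (0-13) mod 26 = 13 -> N
  A (position 0) -> position (0-13) mod 26 = 13 -> N
  R (position 17) -> position (17-13) mod 26 = 4 -> E
  Y (position 24) -> position (24-13) mod 26 = 11 -> L
Decrypted message: CHANNEL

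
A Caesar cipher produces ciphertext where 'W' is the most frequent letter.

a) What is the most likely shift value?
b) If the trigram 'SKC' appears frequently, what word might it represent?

Step 1: In English, 'E' is the most frequent letter (12.7%).
Step 2: The most frequent ciphertext letter is 'W' (position 22).
Step 3: Shift = (22 - 4) mod 26 = 18.
Step 4: Decrypt 'SKC' by shifting back 18:
  S -> A
  K -> S
  C -> K
Step 5: 'SKC' decrypts to 'ASK'.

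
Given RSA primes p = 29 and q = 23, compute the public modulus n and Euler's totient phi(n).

Step 1: n = p * q = 29 * 23 = 667.
Step 2: phi(n) = (p-1)(q-1) = 28 * 22 = 616.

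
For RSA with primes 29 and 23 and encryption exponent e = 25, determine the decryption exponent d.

Step 1: n = 29 * 23 = 667.
Step 2: phi(n) = 28 * 22 = 616.
Step 3: Find d such that 25 * d = 1 (mod 616).
Step 4: d = 25^(-1) mod 616 = 345.
Verification: 25 * 345 = 8625 = 14 * 616 + 1.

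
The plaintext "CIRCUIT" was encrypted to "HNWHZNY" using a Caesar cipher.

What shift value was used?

Step 1: Compare first letters: C (position 2) -> H (position 7).
Step 2: Shift = (7 - 2) mod 26 = 5.
The shift value is 5.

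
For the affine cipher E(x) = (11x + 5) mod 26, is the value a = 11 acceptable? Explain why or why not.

Step 1: Compute gcd(11, 26).
Step 2: gcd(11, 26) = 1.
Since gcd = 1, 11 is coprime with 26, so it is a valid key.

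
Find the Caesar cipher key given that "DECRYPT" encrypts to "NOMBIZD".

Step 1: Compare first letters: D (position 3) -> N (position 13).
Step 2: Shift = (13 - 3) mod 26 = 10.
The shift value is 10.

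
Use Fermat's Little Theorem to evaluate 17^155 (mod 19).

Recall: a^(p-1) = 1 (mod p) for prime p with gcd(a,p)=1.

Step 1: Since 19 is prime, by Fermat's Little Theorem: 17^18 = 1 (mod 19).
Step 2: Reduce exponent: 155 mod 18 = 11.
Step 3: So 17^155 = 17^11 (mod 19).
Step 4: 17^11 mod 19 = 4.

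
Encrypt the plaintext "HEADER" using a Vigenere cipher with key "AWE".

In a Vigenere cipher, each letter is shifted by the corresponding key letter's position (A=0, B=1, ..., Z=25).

Step 1: Repeat key to match plaintext length:
  Plaintext: HEADER
  Key:       AWEAWE
Step 2: Encrypt each letter:
  H(7) + A(0) = (7+0) mod 26 = 7 = H
  E(4) + W(22) = (4+22) mod 26 = 0 = A
  A(0) + E(4) = (0+4) mod 26 = 4 = E
  D(3) + A(0) = (3+0) mod 26 = 3 = D
  E(4) + W(22) = (4+22) mod 26 = 0 = A
  R(17) + E(4) = (17+4) mod 26 = 21 = V
Ciphertext: HAEDAV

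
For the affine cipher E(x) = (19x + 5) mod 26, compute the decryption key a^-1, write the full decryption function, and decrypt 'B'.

Step 1: Find a^-1, the modular inverse of 19 mod 26.
Step 2: We need 19 * a^-1 = 1 (mod 26).
Step 3: 19 * 11 = 209 = 8 * 26 + 1, so a^-1 = 11.
Step 4: D(y) = 11(y - 5) mod 26.
Step 5: Apply to 'B' (y = 1): D(1) = 11 * (1 - 5) mod 26 = 11 * -4 mod 26 = 8 -> 'I'.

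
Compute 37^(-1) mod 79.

Step 1: We need x such that 37 * x = 1 (mod 79).
Step 2: Using the extended Euclidean algorithm or trial:
  37 * 47 = 1739 = 22 * 79 + 1.
Step 3: Since 1739 mod 79 = 1, the inverse is x = 47.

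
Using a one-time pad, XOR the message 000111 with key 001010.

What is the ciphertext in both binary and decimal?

Step 1: Write out the XOR operation bit by bit:
  Message: 000111
  Key:     001010
  XOR:     001101
Step 2: Convert to decimal: 001101 = 13.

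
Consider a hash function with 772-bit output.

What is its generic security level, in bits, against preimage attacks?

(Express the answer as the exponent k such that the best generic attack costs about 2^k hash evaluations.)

Step 1: The hash has a 772-bit output.
Step 2: Preimage resistance means: given a digest h(x), it should be infeasible to find any input that hashes to it.
With a 772-bit output there are 2^772 possible digests, so a generic brute-force preimage search costs about 2^772 evaluations.
Step 3: Security level = 772 bits.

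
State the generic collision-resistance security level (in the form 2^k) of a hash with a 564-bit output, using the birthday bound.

Step 1: The birthday paradox gives collision probability ~50% after sqrt(2^n) = 2^(n/2) hashes.
Step 2: For 564-bit output: 2^(564/2) = 2^282.
Step 3: Approximately 2^282 hash computations needed.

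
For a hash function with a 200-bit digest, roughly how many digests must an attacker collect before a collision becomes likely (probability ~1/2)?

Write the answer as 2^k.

Step 1: The birthday paradox gives collision probability ~50% after sqrt(2^n) = 2^(n/2) hashes.
Step 2: For 200-bit output: 2^(200/2) = 2^100.
Step 3: Approximately 2^100 hash computations needed.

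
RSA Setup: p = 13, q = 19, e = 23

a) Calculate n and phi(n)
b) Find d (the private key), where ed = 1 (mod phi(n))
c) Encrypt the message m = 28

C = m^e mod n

Step 1: n = 13 * 19 = 247.
Step 2: phi(n) = (13-1)(19-1) = 12 * 18 = 216.
Step 3: Find d = 23^(-1) mod 216 = 47.
  Verify: 23 * 47 = 1081 = 1 (mod 216).
Step 4: C = 28^23 mod 247 = 111.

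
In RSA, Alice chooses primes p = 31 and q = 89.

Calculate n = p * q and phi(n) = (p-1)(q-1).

Step 1: n = p * q = 31 * 89 = 2759.
Step 2: phi(n) = (p-1)(q-1) = 30 * 88 = 2640.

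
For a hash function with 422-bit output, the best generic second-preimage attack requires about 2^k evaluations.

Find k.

Step 1: The hash has a 422-bit output.
Step 2: Second-preimage resistance means: given a specific input x, it should be infeasible to find a different y with h(y) = h(x).
With a 422-bit output, a generic search for a second preimage costs about 2^422 evaluations (each trial matches the fixed target with probability 2^-422).
Step 3: Security level = 422 bits.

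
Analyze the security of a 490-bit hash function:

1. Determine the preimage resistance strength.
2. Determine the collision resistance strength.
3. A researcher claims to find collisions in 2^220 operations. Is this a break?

Step 1: Preimage resistance requires brute-force of 2^490 operations.
Step 2: Collision resistance (birthday bound) = 2^(490/2) = 2^245.
Step 3: The claimed attack costs 2^220 operations.
Step 4: Since 2^220 < 2^245, the claimed attack beats the generic birthday bound, so collision resistance is broken.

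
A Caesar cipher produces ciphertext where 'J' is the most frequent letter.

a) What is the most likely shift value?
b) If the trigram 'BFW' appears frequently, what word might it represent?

Step 1: In English, 'E' is the most frequent letter (12.7%).
Step 2: The most frequent ciphertext letter is 'J' (position 9).
Step 3: Shift = (9 - 4) mod 26 = 5.
Step 4: Decrypt 'BFW' by shifting back 5:
  B -> W
  F -> A
  W -> R
Step 5: 'BFW' decrypts to 'WAR'.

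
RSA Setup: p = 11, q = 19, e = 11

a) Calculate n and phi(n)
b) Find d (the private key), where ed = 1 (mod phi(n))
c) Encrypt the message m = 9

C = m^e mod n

Step 1: n = 11 * 19 = 209.
Step 2: phi(n) = (11-1)(19-1) = 10 * 18 = 180.
Step 3: Find d = 11^(-1) mod 180 = 131.
  Verify: 11 * 131 = 1441 = 1 (mod 180).
Step 4: C = 9^11 mod 209 = 119.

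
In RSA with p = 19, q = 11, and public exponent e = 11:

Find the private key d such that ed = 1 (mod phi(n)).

Step 1: n = 19 * 11 = 209.
Step 2: phi(n) = 18 * 10 = 180.
Step 3: Find d such that 11 * d = 1 (mod 180).
Step 4: d = 11^(-1) mod 180 = 131.
Verification: 11 * 131 = 1441 = 8 * 180 + 1.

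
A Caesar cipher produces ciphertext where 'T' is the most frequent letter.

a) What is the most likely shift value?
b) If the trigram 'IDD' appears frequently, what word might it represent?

Step 1: In English, 'E' is the most frequent letter (12.7%).
Step 2: The most frequent ciphertext letter is 'T' (position 19).
Step 3: Shift = (19 - 4) mod 26 = 15.
Step 4: Decrypt 'IDD' by shifting back 15:
  I -> T
  D -> O
  D -> O
Step 5: 'IDD' decrypts to 'TOO'.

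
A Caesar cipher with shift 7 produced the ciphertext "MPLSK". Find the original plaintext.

Step 1: Reverse the shift by subtracting 7 from each letter position.
  M (position 12) -> position (12-7) mod 26 = 5 -> F
  P (position 15) -> position (15-7) mod 26 = 8 -> I
  L (position 11) -> position (11-7) mod 26 = 4 -> E
  S (position 18) -> position (18-7) mod 26 = 11 -> L
  K (position 10) -> position (10-7) mod 26 = 3 -> D
Decrypted message: FIELD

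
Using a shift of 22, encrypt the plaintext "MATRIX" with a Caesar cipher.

Step 1: For each letter, shift forward by 22 positions (mod 26).
  M (position 12) -> position (12+22) mod 26 = 8 -> I
  A (position 0) -> position (0+22) mod 26 = 22 -> W
  T (position 19) -> position (19+22) mod 26 = 15 -> P
  R (position 17) -> position (17+22) mod 26 = 13 -> N
  I (position 8) -> position (8+22) mod 26 = 4 -> E
  X (position 23) -> position (23+22) mod 26 = 19 -> T
Result: IWPNET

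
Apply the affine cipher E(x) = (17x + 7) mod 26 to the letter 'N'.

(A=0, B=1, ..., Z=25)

Step 1: Convert 'N' to number: x = 13.
Step 2: E(13) = (17 * 13 + 7) mod 26 = 228 mod 26 = 20.
Step 3: Convert 20 back to letter: U.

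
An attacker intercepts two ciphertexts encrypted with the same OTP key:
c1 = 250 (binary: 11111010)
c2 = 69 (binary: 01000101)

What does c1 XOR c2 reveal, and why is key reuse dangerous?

Step 1: c1 XOR c2 = (m1 XOR k) XOR (m2 XOR k).
Step 2: By XOR associativity/commutativity: = m1 XOR m2 XOR k XOR k = m1 XOR m2.
Step 3: 11111010 XOR 01000101 = 10111111 = 191.
Step 4: The key cancels out! An attacker learns m1 XOR m2 = 191, revealing the relationship between plaintexts.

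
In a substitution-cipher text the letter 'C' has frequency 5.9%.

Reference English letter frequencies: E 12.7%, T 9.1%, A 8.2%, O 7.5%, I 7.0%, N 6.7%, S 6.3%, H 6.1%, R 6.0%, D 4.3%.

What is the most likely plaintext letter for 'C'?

Step 1: The observed frequency is 5.9%.
Step 2: Compare with English frequencies:
  E: 12.7% (difference: 6.8%)
  T: 9.1% (difference: 3.2%)
  A: 8.2% (difference: 2.3%)
  O: 7.5% (difference: 1.6%)
  I: 7.0% (difference: 1.1%)
  N: 6.7% (difference: 0.8%)
  S: 6.3% (difference: 0.4%)
  H: 6.1% (difference: 0.2%)
  R: 6.0% (difference: 0.1%) <-- closest
  D: 4.3% (difference: 1.6%)
Step 3: 'C' most likely represents 'R' (frequency 6.0%).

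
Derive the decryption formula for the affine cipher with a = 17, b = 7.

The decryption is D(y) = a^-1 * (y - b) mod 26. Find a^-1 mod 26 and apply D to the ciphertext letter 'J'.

Step 1: Find a^-1, the modular inverse of 17 mod 26.
Step 2: We need 17 * a^-1 = 1 (mod 26).
Step 3: 17 * 23 = 391 = 15 * 26 + 1, so a^-1 = 23.
Step 4: D(y) = 23(y - 7) mod 26.
Step 5: Apply to 'J' (y = 9): D(9) = 23 * (9 - 7) mod 26 = 23 * 2 mod 26 = 20 -> 'U'.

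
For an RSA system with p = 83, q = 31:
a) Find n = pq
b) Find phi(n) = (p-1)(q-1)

Step 1: n = p * q = 83 * 31 = 2573.
Step 2: phi(n) = (p-1)(q-1) = 82 * 30 = 2460.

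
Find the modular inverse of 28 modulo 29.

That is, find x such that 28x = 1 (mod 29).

Step 1: We need x such that 28 * x = 1 (mod 29).
Step 2: Using the extended Euclidean algorithm or trial:
  28 * 28 = 784 = 27 * 29 + 1.
Step 3: Since 784 mod 29 = 1, the inverse is x = 28.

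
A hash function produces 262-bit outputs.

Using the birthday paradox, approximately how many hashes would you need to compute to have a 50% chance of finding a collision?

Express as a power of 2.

Step 1: The birthday paradox gives collision probability ~50% after sqrt(2^n) = 2^(n/2) hashes.
Step 2: For 262-bit output: 2^(262/2) = 2^131.
Step 3: Approximately 2^131 hash computations needed.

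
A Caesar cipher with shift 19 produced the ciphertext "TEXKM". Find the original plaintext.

Step 1: Reverse the shift by subtracting 19 from each letter position.
  T (position 19) -> position (19-19) mod 26 = 0 -> A
  E (position 4) -> position (4-19) mod 26 = 11 -> L
  X (position 23) -> position (23-19) mod 26 = 4 -> E
  K (position 10) -> position (10-19) mod 26 = 17 -> R
  M (position 12) -> position (12-19) mod 26 = 19 -> T
Decrypted message: ALERT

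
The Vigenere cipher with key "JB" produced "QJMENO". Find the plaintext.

Step 1: Extend key: JBJBJB
Step 2: Decrypt each letter (c - k) mod 26:
  Q(16) - J(9) = (16-9) mod 26 = 7 = H
  J(9) - B(1) = (9-1) mod 26 = 8 = I
  M(12) - J(9) = (12-9) mod 26 = 3 = D
  E(4) - B(1) = (4-1) mod 26 = 3 = D
  N(13) - J(9) = (13-9) mod 26 = 4 = E
  O(14) - B(1) = (14-1) mod 26 = 13 = N
Plaintext: HIDDEN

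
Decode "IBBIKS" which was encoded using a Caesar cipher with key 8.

Step 1: Reverse the shift by subtracting 8 from each letter position.
  I (position 8) -> position (8-8) mod 26 = 0 -> A
  B (position 1) -> position (1-8) mod 26 = 19 -> T
  B (position 1) -> position (1-8) mod 26 = 19 -> T
  I (position 8) -> position (8-8) mod 26 = 0 -> A
  K (position 10) -> position (10-8) mod 26 = 2 -> C
  S (position 18) -> position (18-8) mod 26 = 10 -> K
Decrypted message: ATTACK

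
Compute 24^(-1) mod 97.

Step 1: We need x such that 24 * x = 1 (mod 97).
Step 2: Using the extended Euclidean algorithm or trial:
  24 * 93 = 2232 = 23 * 97 + 1.
Step 3: Since 2232 mod 97 = 1, the inverse is x = 93.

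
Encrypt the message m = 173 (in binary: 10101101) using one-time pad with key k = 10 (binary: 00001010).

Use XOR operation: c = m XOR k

Step 1: Write out the XOR operation bit by bit:
  Message: 10101101
  Key:     00001010
  XOR:     10100111
Step 2: Convert to decimal: 10100111 = 167.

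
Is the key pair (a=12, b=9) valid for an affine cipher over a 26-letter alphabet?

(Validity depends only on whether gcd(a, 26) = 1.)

Step 1: Compute gcd(12, 26).
Step 2: gcd(12, 26) = 2.
Since gcd = 2 != 1, 12 shares a common factor with 26, so it cannot be used.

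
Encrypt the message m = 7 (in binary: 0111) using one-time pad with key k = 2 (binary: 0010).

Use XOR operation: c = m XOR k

Step 1: Write out the XOR operation bit by bit:
  Message: 0111
  Key:     0010
  XOR:     0101
Step 2: Convert to decimal: 0101 = 5.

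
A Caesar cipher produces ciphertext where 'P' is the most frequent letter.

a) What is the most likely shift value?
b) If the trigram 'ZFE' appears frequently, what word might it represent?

Step 1: In English, 'E' is the most frequent letter (12.7%).
Step 2: The most frequent ciphertext letter is 'P' (position 15).
Step 3: Shift = (15 - 4) mod 26 = 11.
Step 4: Decrypt 'ZFE' by shifting back 11:
  Z -> O
  F -> U
  E -> T
Step 5: 'ZFE' decrypts to 'OUT'.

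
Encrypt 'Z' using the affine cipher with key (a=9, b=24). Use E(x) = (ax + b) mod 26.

Step 1: Convert 'Z' to number: x = 25.
Step 2: E(25) = (9 * 25 + 24) mod 26 = 249 mod 26 = 15.
Step 3: Convert 15 back to letter: P.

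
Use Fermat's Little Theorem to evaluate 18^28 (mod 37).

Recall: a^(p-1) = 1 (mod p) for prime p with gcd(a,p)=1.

Step 1: Since 37 is prime, by Fermat's Little Theorem: 18^36 = 1 (mod 37).
Step 2: Reduce exponent: 28 mod 36 = 28.
Step 3: So 18^28 = 18^28 (mod 37).
Step 4: 18^28 mod 37 = 34.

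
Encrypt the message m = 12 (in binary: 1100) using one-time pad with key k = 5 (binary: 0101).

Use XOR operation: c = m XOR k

Step 1: Write out the XOR operation bit by bit:
  Message: 1100
  Key:     0101
  XOR:     1001
Step 2: Convert to decimal: 1001 = 9.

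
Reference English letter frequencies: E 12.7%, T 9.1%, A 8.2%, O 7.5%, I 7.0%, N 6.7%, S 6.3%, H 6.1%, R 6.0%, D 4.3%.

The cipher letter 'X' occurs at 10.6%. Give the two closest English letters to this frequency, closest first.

Step 1: Observed frequency of 'X' is 10.6%.
Step 2: Compute distances to each reference frequency and sort:
  T (9.1%): difference = 1.5% <-- BEST
  E (12.7%): difference = 2.1% <-- RUNNER-UP
  A (8.2%): difference = 2.4%
  O (7.5%): difference = 3.1%
  I (7.0%): difference = 3.6%
Step 3: Most likely is 'T' (9.1%, diff 1.5%); second most likely is 'E' (12.7%, diff 2.1%).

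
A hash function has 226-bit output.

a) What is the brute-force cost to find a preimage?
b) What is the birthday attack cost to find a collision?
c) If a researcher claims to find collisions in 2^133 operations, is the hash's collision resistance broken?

Step 1: Preimage resistance requires brute-force of 2^226 operations.
Step 2: Collision resistance (birthday bound) = 2^(226/2) = 2^113.
Step 3: The claimed attack costs 2^133 operations.
Step 4: Since 2^133 >= 2^113, the claimed attack is no faster than the generic birthday attack, so this does not break collision resistance.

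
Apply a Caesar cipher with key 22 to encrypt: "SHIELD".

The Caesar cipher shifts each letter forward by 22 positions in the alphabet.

Step 1: For each letter, shift forward by 22 positions (mod 26).
  S (position 18) -> position (18+22) mod 26 = 14 -> O
  H (position 7) -> position (7+22) mod 26 = 3 -> D
  I (position 8) -> position (8+22) mod 26 = 4 -> E
  E (position 4) -> position (4+22) mod 26 = 0 -> A
  L (position 11) -> position (11+22) mod 26 = 7 -> H
  D (position 3) -> position (3+22) mod 26 = 25 -> Z
Result: ODEAHZ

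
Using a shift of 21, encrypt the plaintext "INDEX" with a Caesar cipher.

Step 1: For each letter, shift forward by 21 positions (mod 26).
  I (position 8) -> position (8+21) mod 26 = 3 -> D
  N (position 13) -> position (13+21) mod 26 = 8 -> I
  D (position 3) -> position (3+21) mod 26 = 24 -> Y
  E (position 4) -> position (4+21) mod 26 = 25 -> Z
  X (position 23) -> position (23+21) mod 26 = 18 -> S
Result: DIYZS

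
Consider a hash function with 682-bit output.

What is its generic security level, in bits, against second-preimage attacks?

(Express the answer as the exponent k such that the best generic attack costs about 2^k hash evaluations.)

Step 1: The hash has a 682-bit output.
Step 2: Second-preimage resistance means: given a specific input x, it should be infeasible to find a different y with h(y) = h(x).
With a 682-bit output, a generic search for a second preimage costs about 2^682 evaluations (each trial matches the fixed target with probability 2^-682).
Step 3: Security level = 682 bits.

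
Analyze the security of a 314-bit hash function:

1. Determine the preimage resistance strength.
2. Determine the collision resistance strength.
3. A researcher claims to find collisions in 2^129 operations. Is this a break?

Step 1: Preimage resistance requires brute-force of 2^314 operations.
Step 2: Collision resistance (birthday bound) = 2^(314/2) = 2^157.
Step 3: The claimed attack costs 2^129 operations.
Step 4: Since 2^129 < 2^157, the claimed attack beats the generic birthday bound, so collision resistance is broken.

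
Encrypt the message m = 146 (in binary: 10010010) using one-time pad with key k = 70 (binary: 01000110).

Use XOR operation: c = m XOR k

Step 1: Write out the XOR operation bit by bit:
  Message: 10010010
  Key:     01000110
  XOR:     11010100
Step 2: Convert to decimal: 11010100 = 212.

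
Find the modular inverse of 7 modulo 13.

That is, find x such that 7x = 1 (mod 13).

Step 1: We need x such that 7 * x = 1 (mod 13).
Step 2: Using the extended Euclidean algorithm or trial:
  7 * 2 = 14 = 1 * 13 + 1.
Step 3: Since 14 mod 13 = 1, the inverse is x = 2.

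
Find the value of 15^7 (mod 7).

Step 1: Compute 15^7 mod 7 step by step, reducing modulo 7 at each step.
  15^1 mod 7 = 1
  15^2 mod 7 = (1 * 15) mod 7 = 1
  15^3 mod 7 = (1 * 15) mod 7 = 1
  15^4 mod 7 = (1 * 15) mod 7 = 1
  15^5 mod 7 = (1 * 15) mod 7 = 1
  15^6 mod 7 = (1 * 15) mod 7 = 1
  15^7 mod 7 = (1 * 15) mod 7 = 1
Step 2: Result = 1.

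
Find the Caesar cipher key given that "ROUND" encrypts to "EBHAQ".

Step 1: Compare first letters: R (position 17) -> E (position 4).
Step 2: Shift = (4 - 17) mod 26 = 13.
The shift value is 13.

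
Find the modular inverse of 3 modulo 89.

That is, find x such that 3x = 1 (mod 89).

Step 1: We need x such that 3 * x = 1 (mod 89).
Step 2: Using the extended Euclidean algorithm or trial:
  3 * 30 = 90 = 1 * 89 + 1.
Step 3: Since 90 mod 89 = 1, the inverse is x = 30.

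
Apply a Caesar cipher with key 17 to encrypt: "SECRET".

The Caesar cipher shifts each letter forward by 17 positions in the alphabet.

Step 1: For each letter, shift forward by 17 positions (mod 26).
  S (position 18) -> position (18+17) mod 26 = 9 -> J
  E (position 4) -> position (4+17) mod 26 = 21 -> V
  C (position 2) -> position (2+17) mod 26 = 19 -> T
  R (position 17) -> position (17+17) mod 26 = 8 -> I
  E (position 4) -> position (4+17) mod 26 = 21 -> V
  T (position 19) -> position (19+17) mod 26 = 10 -> K
Result: JVTIVK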